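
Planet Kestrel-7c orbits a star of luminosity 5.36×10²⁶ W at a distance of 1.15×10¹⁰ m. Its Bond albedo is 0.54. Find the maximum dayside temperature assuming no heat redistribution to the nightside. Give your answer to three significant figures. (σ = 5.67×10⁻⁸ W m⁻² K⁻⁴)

T_ss ≈ 1270 K

Flux: S = L/(4πd²) = 5.36×10²⁶/(4π×(1.15×10¹⁰)²) = 3.23×10⁵ W m⁻².
With no redistribution each surface element balances locally: S(1−A) = σT⁴.
T = [3.23×10⁵ × 0.46 / 5.67×10⁻⁸]^(1/4) = (2.62×10¹²)^(1/4) = 1270 K.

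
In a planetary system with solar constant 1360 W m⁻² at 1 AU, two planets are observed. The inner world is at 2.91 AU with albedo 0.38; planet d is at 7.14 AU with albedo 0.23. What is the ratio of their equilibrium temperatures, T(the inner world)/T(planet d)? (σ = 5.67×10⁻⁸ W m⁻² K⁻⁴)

T_eq = [S₀(1−A)/(4σd²)]^(1/4), so T ∝ (1−A)^(1/4) / √d.
T₁ = [1360×0.62/(4×5.67×10⁻⁸×2.91²)]^(1/4) = 144.75 K.
T₂ = [1360×0.77/(4×5.67×10⁻⁸×7.14²)]^(1/4) = 97.55 K.

T₁/T₂ ≈ 1.484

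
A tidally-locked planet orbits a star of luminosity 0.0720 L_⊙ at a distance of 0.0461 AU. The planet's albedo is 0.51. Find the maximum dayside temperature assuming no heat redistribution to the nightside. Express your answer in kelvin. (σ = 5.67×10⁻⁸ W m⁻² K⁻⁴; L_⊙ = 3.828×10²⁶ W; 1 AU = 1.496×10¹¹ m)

d = 0.0461 AU = 6.90×10⁹ m.
L = 0.0720 × 3.828×10²⁶ = 2.76×10²⁵ W.
Flux: S = L/(4πd²) = 2.76×10²⁵/(4π×(6.90×10⁹)²) = 4.61×10⁴ W m⁻².
With no redistribution each surface element balances locally: S(1−A) = σT⁴.
T = [4.61×10⁴ × 0.49 / 5.67×10⁻⁸]^(1/4) = (3.99×10¹¹)^(1/4) = 795 K.

T_ss ≈ 795 K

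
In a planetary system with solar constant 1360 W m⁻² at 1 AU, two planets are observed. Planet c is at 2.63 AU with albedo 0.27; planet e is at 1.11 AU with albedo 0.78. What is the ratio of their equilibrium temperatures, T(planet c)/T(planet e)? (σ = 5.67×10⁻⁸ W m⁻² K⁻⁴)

T₁/T₂ ≈ 0.877

T_eq = [S₀(1−A)/(4σd²)]^(1/4), so T ∝ (1−A)^(1/4) / √d.
T₁ = [1360×0.73/(4×5.67×10⁻⁸×2.63²)]^(1/4) = 158.61 K.
T₂ = [1360×0.22/(4×5.67×10⁻⁸×1.11²)]^(1/4) = 180.89 K.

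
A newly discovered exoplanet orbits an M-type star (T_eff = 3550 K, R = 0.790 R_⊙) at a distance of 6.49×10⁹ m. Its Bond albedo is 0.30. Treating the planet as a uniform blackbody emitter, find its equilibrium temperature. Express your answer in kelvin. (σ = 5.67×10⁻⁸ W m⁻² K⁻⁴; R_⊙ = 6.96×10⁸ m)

T_eq ≈ 668 K

R_⋆ = 0.790 × 6.96×10⁸ = 5.50×10⁸ m.
L = 4πR_⋆²σT_⋆⁴ = 4π(5.50×10⁸)² × 5.67×10⁻⁸ × (3550)⁴ = 3.42×10²⁵ W.
S = L/(4πd²) = 6.46×10⁴ W m⁻².
Energy balance: absorbed = emitted ⇒ πR²·S(1−A) = 4πR²·σT_eq⁴, so T_eq⁴ = S(1−A)/(4σ).
T_eq = [6.46×10⁴ × 0.70 / (4 × 5.67×10⁻⁸)]^(1/4) = (1.99×10¹¹)^(1/4) = 668 K.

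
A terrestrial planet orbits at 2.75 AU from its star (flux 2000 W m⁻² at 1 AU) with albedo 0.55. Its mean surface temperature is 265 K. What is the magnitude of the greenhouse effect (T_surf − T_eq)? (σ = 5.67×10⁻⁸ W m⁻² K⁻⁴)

ΔT ≈ 113.6 K

S = 2000/2.75² = 264.5 W m⁻².
T_eq = [S(1−A)/(4σ)]^(1/4) = [264.5×0.45/(4×5.67×10⁻⁸)]^(1/4) = 151.4 K.
ΔT = T_surf − T_eq = 265 − 151.4.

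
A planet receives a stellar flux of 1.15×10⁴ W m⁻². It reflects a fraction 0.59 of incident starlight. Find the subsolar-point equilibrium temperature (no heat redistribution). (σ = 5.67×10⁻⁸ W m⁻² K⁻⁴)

At the subsolar point the surface absorbs S(1−A) and emits σT⁴ per unit area — no factor of 4, since only the local patch is in balance.
T = [1.15×10⁴ × 0.41 / 5.67×10⁻⁸]^(1/4) = (8.32×10¹⁰)^(1/4) = 537 K.

T_ss ≈ 537 K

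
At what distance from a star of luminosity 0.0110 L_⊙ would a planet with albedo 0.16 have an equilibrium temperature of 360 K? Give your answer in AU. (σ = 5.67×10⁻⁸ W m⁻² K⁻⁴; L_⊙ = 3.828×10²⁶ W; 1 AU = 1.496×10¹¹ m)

d ≈ 0.0575 AU

L = 0.0110 × 3.828×10²⁶ = 4.21×10²⁴ W.
From T_eq⁴ = L(1−A)/(16πσd²): d = √[L(1−A)/(16πσT_eq⁴)].
d = √[4.21×10²⁴ × 0.84 / (16π × 5.67×10⁻⁸ × (360)⁴)] = 8.60×10⁹ m = 0.0575 AU.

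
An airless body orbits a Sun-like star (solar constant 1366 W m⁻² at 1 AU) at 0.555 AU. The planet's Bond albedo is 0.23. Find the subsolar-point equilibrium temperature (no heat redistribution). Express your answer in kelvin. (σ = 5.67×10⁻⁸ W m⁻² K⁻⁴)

T_ss ≈ 495 K

Flux at 0.555 AU: S = 1366/0.555² = 4430 W m⁻².
At the subsolar point the surface absorbs S(1−A) and emits σT⁴ per unit area — no factor of 4, since only the local patch is in balance.
T = [4430 × 0.77 / 5.67×10⁻⁸]^(1/4) = (6.02×10¹⁰)^(1/4) = 495 K.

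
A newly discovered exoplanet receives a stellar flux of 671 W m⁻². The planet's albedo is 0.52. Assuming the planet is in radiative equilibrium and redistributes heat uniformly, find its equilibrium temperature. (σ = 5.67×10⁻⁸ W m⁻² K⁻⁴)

Energy balance: absorbed = emitted ⇒ πR²·S(1−A) = 4πR²·σT_eq⁴, so T_eq⁴ = S(1−A)/(4σ).
T_eq = [671 × 0.48 / (4 × 5.67×10⁻⁸)]^(1/4) = (1.42×10⁹)^(1/4) = 194 K.

T_eq ≈ 194 K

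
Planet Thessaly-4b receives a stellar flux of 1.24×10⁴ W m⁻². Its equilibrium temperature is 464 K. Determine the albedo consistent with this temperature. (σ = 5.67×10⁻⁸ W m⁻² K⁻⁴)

A ≈ 0.15

From T_eq⁴ = S(1−A)/(4σ): 1−A = 4σT_eq⁴/S.
1−A = 4 × 5.67×10⁻⁸ × (464)⁴ / 1.24×10⁴ = 0.848.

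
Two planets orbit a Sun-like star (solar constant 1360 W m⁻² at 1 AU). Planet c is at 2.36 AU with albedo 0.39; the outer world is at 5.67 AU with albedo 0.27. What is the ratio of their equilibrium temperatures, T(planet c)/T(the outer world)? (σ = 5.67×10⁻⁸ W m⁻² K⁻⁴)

T₁/T₂ ≈ 1.482

T_eq = [S₀(1−A)/(4σd²)]^(1/4), so T ∝ (1−A)^(1/4) / √d.
T₁ = [1360×0.61/(4×5.67×10⁻⁸×2.36²)]^(1/4) = 160.08 K.
T₂ = [1360×0.73/(4×5.67×10⁻⁸×5.67²)]^(1/4) = 108.02 K.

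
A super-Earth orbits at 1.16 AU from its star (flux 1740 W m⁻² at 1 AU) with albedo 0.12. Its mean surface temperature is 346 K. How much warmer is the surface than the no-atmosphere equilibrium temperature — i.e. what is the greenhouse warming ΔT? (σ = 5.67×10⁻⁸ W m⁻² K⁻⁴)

S = 1740/1.16² = 1293 W m⁻².
T_eq = [S(1−A)/(4σ)]^(1/4) = [1293×0.88/(4×5.67×10⁻⁸)]^(1/4) = 266.1 K.
ΔT = T_surf − T_eq = 346 − 266.1.

ΔT ≈ 79.9 K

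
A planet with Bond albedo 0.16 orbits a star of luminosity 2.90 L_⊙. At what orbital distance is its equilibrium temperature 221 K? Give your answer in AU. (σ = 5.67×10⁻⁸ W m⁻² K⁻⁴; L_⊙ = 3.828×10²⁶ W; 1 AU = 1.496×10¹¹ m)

L = 2.90 × 3.828×10²⁶ = 1.11×10²⁷ W.
From T_eq⁴ = L(1−A)/(16πσd²): d = √[L(1−A)/(16πσT_eq⁴)].
d = √[1.11×10²⁷ × 0.84 / (16π × 5.67×10⁻⁸ × (221)⁴)] = 3.70×10¹¹ m = 2.48 AU.

d ≈ 2.48 AU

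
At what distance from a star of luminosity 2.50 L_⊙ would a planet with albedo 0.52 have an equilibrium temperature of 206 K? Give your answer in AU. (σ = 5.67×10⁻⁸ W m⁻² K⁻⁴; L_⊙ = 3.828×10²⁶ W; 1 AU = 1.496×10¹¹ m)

d ≈ 2.00 AU

L = 2.50 × 3.828×10²⁶ = 9.57×10²⁶ W.
From T_eq⁴ = L(1−A)/(16πσd²): d = √[L(1−A)/(16πσT_eq⁴)].
d = √[9.57×10²⁶ × 0.48 / (16π × 5.67×10⁻⁸ × (206)⁴)] = 2.99×10¹¹ m = 2.00 AU.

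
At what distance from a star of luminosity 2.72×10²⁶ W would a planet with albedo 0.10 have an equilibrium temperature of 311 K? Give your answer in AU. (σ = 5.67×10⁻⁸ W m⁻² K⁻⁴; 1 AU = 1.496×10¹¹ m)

d ≈ 0.641 AU

From T_eq⁴ = L(1−A)/(16πσd²): d = √[L(1−A)/(16πσT_eq⁴)].
d = √[2.72×10²⁶ × 0.90 / (16π × 5.67×10⁻⁸ × (311)⁴)] = 9.58×10¹⁰ m = 0.641 AU.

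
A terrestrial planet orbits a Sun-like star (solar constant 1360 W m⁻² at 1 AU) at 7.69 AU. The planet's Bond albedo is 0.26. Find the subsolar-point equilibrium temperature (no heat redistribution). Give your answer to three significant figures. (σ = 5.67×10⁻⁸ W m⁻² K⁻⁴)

Flux at 7.69 AU: S = 1360/7.69² = 23.0 W m⁻².
At the subsolar point the surface absorbs S(1−A) and emits σT⁴ per unit area — no factor of 4, since only the local patch is in balance.
T = [23.0 × 0.74 / 5.67×10⁻⁸]^(1/4) = (3.00×10⁸)^(1/4) = 132 K.

T_ss ≈ 132 K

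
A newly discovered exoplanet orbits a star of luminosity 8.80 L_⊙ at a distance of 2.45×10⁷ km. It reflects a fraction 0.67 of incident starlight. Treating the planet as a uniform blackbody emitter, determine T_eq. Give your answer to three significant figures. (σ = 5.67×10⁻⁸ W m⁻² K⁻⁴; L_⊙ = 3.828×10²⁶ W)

d = 2.45×10⁷ km = 2.45×10¹⁰ m.
L = 8.80 × 3.828×10²⁶ = 3.37×10²⁷ W.
Flux: S = L/(4πd²) = 3.37×10²⁷/(4π×(2.45×10¹⁰)²) = 4.47×10⁵ W m⁻².
Energy balance: absorbed = emitted ⇒ πR²·S(1−A) = 4πR²·σT_eq⁴, so T_eq⁴ = S(1−A)/(4σ).
T_eq = [4.47×10⁵ × 0.33 / (4 × 5.67×10⁻⁸)]^(1/4) = (6.50×10¹¹)^(1/4) = 898 K.

T_eq ≈ 898 K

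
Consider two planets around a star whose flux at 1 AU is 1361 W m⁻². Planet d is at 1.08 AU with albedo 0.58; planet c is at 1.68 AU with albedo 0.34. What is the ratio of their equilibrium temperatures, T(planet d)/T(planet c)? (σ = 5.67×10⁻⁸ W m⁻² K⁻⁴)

T_eq = [S₀(1−A)/(4σd²)]^(1/4), so T ∝ (1−A)^(1/4) / √d.
T₁ = [1361×0.42/(4×5.67×10⁻⁸×1.08²)]^(1/4) = 215.60 K.
T₂ = [1361×0.66/(4×5.67×10⁻⁸×1.68²)]^(1/4) = 193.55 K.

T₁/T₂ ≈ 1.114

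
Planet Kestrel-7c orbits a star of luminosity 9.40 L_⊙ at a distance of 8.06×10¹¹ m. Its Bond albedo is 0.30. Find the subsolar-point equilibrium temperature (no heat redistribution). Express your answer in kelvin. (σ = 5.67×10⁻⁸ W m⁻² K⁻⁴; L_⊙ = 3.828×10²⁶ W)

L = 9.40 × 3.828×10²⁶ = 3.60×10²⁷ W.
Flux: S = L/(4πd²) = 3.60×10²⁷/(4π×(8.06×10¹¹)²) = 441 W m⁻².
At the subsolar point the surface absorbs S(1−A) and emits σT⁴ per unit area — no factor of 4, since only the local patch is in balance.
T = [441 × 0.70 / 5.67×10⁻⁸]^(1/4) = (5.44×10⁹)^(1/4) = 272 K.

T_ss ≈ 272 K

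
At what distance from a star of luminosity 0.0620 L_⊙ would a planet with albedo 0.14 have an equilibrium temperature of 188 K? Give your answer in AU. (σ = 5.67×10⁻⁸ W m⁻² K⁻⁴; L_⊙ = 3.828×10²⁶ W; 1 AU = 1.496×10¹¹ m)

L = 0.0620 × 3.828×10²⁶ = 2.37×10²⁵ W.
From T_eq⁴ = L(1−A)/(16πσd²): d = √[L(1−A)/(16πσT_eq⁴)].
d = √[2.37×10²⁵ × 0.86 / (16π × 5.67×10⁻⁸ × (188)⁴)] = 7.57×10¹⁰ m = 0.506 AU.

d ≈ 0.506 AU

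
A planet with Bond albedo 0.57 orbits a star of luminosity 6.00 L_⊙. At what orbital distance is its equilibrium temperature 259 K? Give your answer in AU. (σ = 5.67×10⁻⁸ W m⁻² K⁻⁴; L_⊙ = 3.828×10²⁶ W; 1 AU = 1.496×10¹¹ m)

d ≈ 1.85 AU

L = 6.00 × 3.828×10²⁶ = 2.30×10²⁷ W.
From T_eq⁴ = L(1−A)/(16πσd²): d = √[L(1−A)/(16πσT_eq⁴)].
d = √[2.30×10²⁷ × 0.43 / (16π × 5.67×10⁻⁸ × (259)⁴)] = 2.78×10¹¹ m = 1.85 AU.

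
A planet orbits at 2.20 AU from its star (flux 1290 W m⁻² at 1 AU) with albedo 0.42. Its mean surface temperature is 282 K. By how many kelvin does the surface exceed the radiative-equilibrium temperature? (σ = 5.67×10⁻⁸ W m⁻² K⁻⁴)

ΔT ≈ 120.4 K

S = 1290/2.20² = 266.5 W m⁻².
T_eq = [S(1−A)/(4σ)]^(1/4) = [266.5×0.58/(4×5.67×10⁻⁸)]^(1/4) = 161.6 K.
ΔT = T_surf − T_eq = 282 − 161.6.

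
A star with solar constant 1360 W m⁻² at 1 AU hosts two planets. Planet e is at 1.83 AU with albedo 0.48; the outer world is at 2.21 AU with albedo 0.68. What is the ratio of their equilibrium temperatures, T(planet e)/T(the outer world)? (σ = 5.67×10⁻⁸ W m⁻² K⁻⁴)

T₁/T₂ ≈ 1.241

T_eq = [S₀(1−A)/(4σd²)]^(1/4), so T ∝ (1−A)^(1/4) / √d.
T₁ = [1360×0.52/(4×5.67×10⁻⁸×1.83²)]^(1/4) = 174.68 K.
T₂ = [1360×0.32/(4×5.67×10⁻⁸×2.21²)]^(1/4) = 140.79 K.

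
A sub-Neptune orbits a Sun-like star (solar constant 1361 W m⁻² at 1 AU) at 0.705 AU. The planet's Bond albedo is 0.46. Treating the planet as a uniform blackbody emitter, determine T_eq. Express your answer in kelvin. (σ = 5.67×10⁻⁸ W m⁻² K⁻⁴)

T_eq ≈ 284 K

Flux at 0.705 AU: S = 1361/0.705² = 2740 W m⁻².
Energy balance: absorbed = emitted ⇒ πR²·S(1−A) = 4πR²·σT_eq⁴, so T_eq⁴ = S(1−A)/(4σ).
T_eq = [2740 × 0.54 / (4 × 5.67×10⁻⁸)]^(1/4) = (6.52×10⁹)^(1/4) = 284 K.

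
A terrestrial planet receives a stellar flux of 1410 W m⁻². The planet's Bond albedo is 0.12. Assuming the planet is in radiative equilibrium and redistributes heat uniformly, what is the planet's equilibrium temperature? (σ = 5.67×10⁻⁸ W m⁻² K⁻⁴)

Energy balance: absorbed = emitted ⇒ πR²·S(1−A) = 4πR²·σT_eq⁴, so T_eq⁴ = S(1−A)/(4σ).
T_eq = [1410 × 0.88 / (4 × 5.67×10⁻⁸)]^(1/4) = (5.47×10⁹)^(1/4) = 272 K.

T_eq ≈ 272 K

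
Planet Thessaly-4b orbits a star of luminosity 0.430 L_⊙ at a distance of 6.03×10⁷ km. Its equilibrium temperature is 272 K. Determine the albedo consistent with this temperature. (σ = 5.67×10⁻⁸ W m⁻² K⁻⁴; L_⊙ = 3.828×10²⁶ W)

d = 6.03×10⁷ km = 6.03×10¹⁰ m.
L = 0.430 × 3.828×10²⁶ = 1.65×10²⁶ W.
Flux: S = L/(4πd²) = 1.65×10²⁶/(4π×(6.03×10¹⁰)²) = 3600 W m⁻².
From T_eq⁴ = S(1−A)/(4σ): 1−A = 4σT_eq⁴/S.
1−A = 4 × 5.67×10⁻⁸ × (272)⁴ / 3600 = 0.345.

A ≈ 0.66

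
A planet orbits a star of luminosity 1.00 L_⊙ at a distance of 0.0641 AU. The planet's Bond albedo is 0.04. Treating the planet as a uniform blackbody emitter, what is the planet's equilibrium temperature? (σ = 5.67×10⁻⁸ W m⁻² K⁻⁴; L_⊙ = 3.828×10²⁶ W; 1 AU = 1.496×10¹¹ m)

d = 0.0641 AU = 9.59×10⁹ m.
L = 1.00 × 3.828×10²⁶ = 3.83×10²⁶ W.
Flux: S = L/(4πd²) = 3.83×10²⁶/(4π×(9.59×10⁹)²) = 3.31×10⁵ W m⁻².
Energy balance: absorbed = emitted ⇒ πR²·S(1−A) = 4πR²·σT_eq⁴, so T_eq⁴ = S(1−A)/(4σ).
T_eq = [3.31×10⁵ × 0.96 / (4 × 5.67×10⁻⁸)]^(1/4) = (1.40×10¹²)^(1/4) = 1090 K.

T_eq ≈ 1090 K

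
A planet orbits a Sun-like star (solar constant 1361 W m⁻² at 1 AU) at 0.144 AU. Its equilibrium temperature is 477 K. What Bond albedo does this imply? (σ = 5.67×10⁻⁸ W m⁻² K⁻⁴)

Flux at 0.144 AU: S = 1361/0.144² = 6.56×10⁴ W m⁻².
From T_eq⁴ = S(1−A)/(4σ): 1−A = 4σT_eq⁴/S.
1−A = 4 × 5.67×10⁻⁸ × (477)⁴ / 6.56×10⁴ = 0.179.

A ≈ 0.82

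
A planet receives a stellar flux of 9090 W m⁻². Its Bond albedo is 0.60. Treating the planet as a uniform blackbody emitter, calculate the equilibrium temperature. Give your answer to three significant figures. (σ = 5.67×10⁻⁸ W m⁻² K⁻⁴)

Energy balance: absorbed = emitted ⇒ πR²·S(1−A) = 4πR²·σT_eq⁴, so T_eq⁴ = S(1−A)/(4σ).
T_eq = [9090 × 0.40 / (4 × 5.67×10⁻⁸)]^(1/4) = (1.60×10¹⁰)^(1/4) = 356 K.

T_eq ≈ 356 K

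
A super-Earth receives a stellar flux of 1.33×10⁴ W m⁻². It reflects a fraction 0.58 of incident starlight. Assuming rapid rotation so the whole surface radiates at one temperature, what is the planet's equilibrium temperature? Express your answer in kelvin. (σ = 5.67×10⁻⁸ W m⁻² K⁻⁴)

T_eq ≈ 396 K

Energy balance: absorbed = emitted ⇒ πR²·S(1−A) = 4πR²·σT_eq⁴, so T_eq⁴ = S(1−A)/(4σ).
T_eq = [1.33×10⁴ × 0.42 / (4 × 5.67×10⁻⁸)]^(1/4) = (2.46×10¹⁰)^(1/4) = 396 K.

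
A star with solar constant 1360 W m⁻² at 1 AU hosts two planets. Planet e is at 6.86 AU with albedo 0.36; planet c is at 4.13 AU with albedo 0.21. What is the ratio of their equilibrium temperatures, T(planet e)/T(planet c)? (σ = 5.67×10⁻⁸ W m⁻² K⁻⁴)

T₁/T₂ ≈ 0.736

T_eq = [S₀(1−A)/(4σd²)]^(1/4), so T ∝ (1−A)^(1/4) / √d.
T₁ = [1360×0.64/(4×5.67×10⁻⁸×6.86²)]^(1/4) = 95.03 K.
T₂ = [1360×0.79/(4×5.67×10⁻⁸×4.13²)]^(1/4) = 129.09 K.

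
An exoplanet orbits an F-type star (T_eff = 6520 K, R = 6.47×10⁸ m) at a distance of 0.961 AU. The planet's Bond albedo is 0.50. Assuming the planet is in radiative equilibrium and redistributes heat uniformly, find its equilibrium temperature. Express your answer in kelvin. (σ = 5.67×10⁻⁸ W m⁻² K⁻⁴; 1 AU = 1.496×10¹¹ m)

d = 0.961 AU = 1.44×10¹¹ m.
L = 4πR_⋆²σT_⋆⁴ = 4π(6.47×10⁸)² × 5.67×10⁻⁸ × (6520)⁴ = 5.39×10²⁶ W.
S = L/(4πd²) = 2080 W m⁻².
Energy balance: absorbed = emitted ⇒ πR²·S(1−A) = 4πR²·σT_eq⁴, so T_eq⁴ = S(1−A)/(4σ).
T_eq = [2080 × 0.50 / (4 × 5.67×10⁻⁸)]^(1/4) = (4.58×10⁹)^(1/4) = 260 K.

T_eq ≈ 260 K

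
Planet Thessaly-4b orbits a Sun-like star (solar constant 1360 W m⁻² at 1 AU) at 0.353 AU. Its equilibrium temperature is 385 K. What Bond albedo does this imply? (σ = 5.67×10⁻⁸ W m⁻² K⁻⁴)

Flux at 0.353 AU: S = 1360/0.353² = 1.09×10⁴ W m⁻².
From T_eq⁴ = S(1−A)/(4σ): 1−A = 4σT_eq⁴/S.
1−A = 4 × 5.67×10⁻⁸ × (385)⁴ / 1.09×10⁴ = 0.457.

A ≈ 0.54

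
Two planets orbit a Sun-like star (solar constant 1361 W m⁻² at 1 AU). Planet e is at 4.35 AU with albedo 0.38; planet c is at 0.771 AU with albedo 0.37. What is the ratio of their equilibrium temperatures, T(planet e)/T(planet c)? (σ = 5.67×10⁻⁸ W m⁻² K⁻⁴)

T₁/T₂ ≈ 0.419

T_eq = [S₀(1−A)/(4σd²)]^(1/4), so T ∝ (1−A)^(1/4) / √d.
T₁ = [1361×0.62/(4×5.67×10⁻⁸×4.35²)]^(1/4) = 118.42 K.
T₂ = [1361×0.63/(4×5.67×10⁻⁸×0.771²)]^(1/4) = 282.40 K.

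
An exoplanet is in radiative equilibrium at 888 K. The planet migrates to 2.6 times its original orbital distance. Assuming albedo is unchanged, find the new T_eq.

T_eq ∝ L^(1/4) · d^(−1/2).
T′ = 888 / 2.6^(1/2) = 551 K.

T_eq ≈ 551 K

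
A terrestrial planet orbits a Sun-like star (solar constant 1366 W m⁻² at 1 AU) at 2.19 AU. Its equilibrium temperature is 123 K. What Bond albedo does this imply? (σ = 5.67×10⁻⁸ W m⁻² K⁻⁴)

Flux at 2.19 AU: S = 1366/2.19² = 285 W m⁻².
From T_eq⁴ = S(1−A)/(4σ): 1−A = 4σT_eq⁴/S.
1−A = 4 × 5.67×10⁻⁸ × (123)⁴ / 285 = 0.182.

A ≈ 0.82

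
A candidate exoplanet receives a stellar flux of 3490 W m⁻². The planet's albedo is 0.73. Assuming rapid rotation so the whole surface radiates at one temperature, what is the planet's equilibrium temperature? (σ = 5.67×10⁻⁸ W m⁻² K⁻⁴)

T_eq ≈ 254 K

Energy balance: absorbed = emitted ⇒ πR²·S(1−A) = 4πR²·σT_eq⁴, so T_eq⁴ = S(1−A)/(4σ).
T_eq = [3490 × 0.27 / (4 × 5.67×10⁻⁸)]^(1/4) = (4.15×10⁹)^(1/4) = 254 K.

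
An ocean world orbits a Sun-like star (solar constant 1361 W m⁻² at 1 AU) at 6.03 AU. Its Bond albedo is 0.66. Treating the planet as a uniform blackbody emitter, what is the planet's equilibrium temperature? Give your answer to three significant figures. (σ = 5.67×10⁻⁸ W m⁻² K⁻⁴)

T_eq ≈ 86.5 K

Flux at 6.03 AU: S = 1361/6.03² = 37.4 W m⁻².
Energy balance: absorbed = emitted ⇒ πR²·S(1−A) = 4πR²·σT_eq⁴, so T_eq⁴ = S(1−A)/(4σ).
T_eq = [37.4 × 0.34 / (4 × 5.67×10⁻⁸)]^(1/4) = (5.61×10⁷)^(1/4) = 86.5 K.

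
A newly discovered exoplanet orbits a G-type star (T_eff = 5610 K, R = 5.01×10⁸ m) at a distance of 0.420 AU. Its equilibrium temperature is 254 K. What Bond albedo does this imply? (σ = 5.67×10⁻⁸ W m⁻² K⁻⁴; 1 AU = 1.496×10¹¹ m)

A ≈ 0.74

d = 0.420 AU = 6.28×10¹⁰ m.
L = 4πR_⋆²σT_⋆⁴ = 4π(5.01×10⁸)² × 5.67×10⁻⁸ × (5610)⁴ = 1.77×10²⁶ W.
S = L/(4πd²) = 3570 W m⁻².
From T_eq⁴ = S(1−A)/(4σ): 1−A = 4σT_eq⁴/S.
1−A = 4 × 5.67×10⁻⁸ × (254)⁴ / 3570 = 0.264.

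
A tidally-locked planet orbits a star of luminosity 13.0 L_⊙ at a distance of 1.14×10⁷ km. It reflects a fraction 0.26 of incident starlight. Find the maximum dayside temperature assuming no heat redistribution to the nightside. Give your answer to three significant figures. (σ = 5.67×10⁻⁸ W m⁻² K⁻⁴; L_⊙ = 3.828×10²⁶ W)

d = 1.14×10⁷ km = 1.14×10¹⁰ m.
L = 13.0 × 3.828×10²⁶ = 4.98×10²⁷ W.
Flux: S = L/(4πd²) = 4.98×10²⁷/(4π×(1.14×10¹⁰)²) = 3.05×10⁶ W m⁻².
With no redistribution each surface element balances locally: S(1−A) = σT⁴.
T = [3.05×10⁶ × 0.74 / 5.67×10⁻⁸]^(1/4) = (3.98×10¹³)^(1/4) = 2510 K.

T_ss ≈ 2510 K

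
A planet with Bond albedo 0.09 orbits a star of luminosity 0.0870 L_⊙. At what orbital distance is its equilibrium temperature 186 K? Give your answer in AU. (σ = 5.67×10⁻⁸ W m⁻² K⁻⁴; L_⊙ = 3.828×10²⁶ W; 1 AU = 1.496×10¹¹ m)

d ≈ 0.630 AU

L = 0.0870 × 3.828×10²⁶ = 3.33×10²⁵ W.
From T_eq⁴ = L(1−A)/(16πσd²): d = √[L(1−A)/(16πσT_eq⁴)].
d = √[3.33×10²⁵ × 0.91 / (16π × 5.67×10⁻⁸ × (186)⁴)] = 9.43×10¹⁰ m = 0.630 AU.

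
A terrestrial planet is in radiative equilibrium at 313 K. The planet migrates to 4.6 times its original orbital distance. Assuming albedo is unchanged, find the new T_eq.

T_eq ≈ 146 K

T_eq ∝ L^(1/4) · d^(−1/2).
T′ = 313 / 4.6^(1/2) = 146 K.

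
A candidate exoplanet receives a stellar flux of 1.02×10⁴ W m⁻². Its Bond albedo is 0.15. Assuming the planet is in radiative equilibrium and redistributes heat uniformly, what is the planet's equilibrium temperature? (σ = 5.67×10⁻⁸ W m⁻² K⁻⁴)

T_eq ≈ 442 K

Energy balance: absorbed = emitted ⇒ πR²·S(1−A) = 4πR²·σT_eq⁴, so T_eq⁴ = S(1−A)/(4σ).
T_eq = [1.02×10⁴ × 0.85 / (4 × 5.67×10⁻⁸)]^(1/4) = (3.82×10¹⁰)^(1/4) = 442 K.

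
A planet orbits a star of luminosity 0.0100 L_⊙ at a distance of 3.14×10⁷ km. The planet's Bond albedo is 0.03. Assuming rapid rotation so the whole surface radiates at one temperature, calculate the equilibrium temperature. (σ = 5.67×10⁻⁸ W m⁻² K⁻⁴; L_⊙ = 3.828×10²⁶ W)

T_eq ≈ 191 K

d = 3.14×10⁷ km = 3.14×10¹⁰ m.
L = 0.0100 × 3.828×10²⁶ = 3.83×10²⁴ W.
Flux: S = L/(4πd²) = 3.83×10²⁴/(4π×(3.14×10¹⁰)²) = 309 W m⁻².
Energy balance: absorbed = emitted ⇒ πR²·S(1−A) = 4πR²·σT_eq⁴, so T_eq⁴ = S(1−A)/(4σ).
T_eq = [309 × 0.97 / (4 × 5.67×10⁻⁸)]^(1/4) = (1.32×10⁹)^(1/4) = 191 K.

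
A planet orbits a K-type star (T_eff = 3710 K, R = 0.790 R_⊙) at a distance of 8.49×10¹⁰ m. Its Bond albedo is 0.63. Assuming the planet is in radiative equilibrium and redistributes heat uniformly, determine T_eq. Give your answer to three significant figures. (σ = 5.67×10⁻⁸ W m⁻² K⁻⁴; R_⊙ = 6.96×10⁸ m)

T_eq ≈ 165 K

R_⋆ = 0.790 × 6.96×10⁸ = 5.50×10⁸ m.
L = 4πR_⋆²σT_⋆⁴ = 4π(5.50×10⁸)² × 5.67×10⁻⁸ × (3710)⁴ = 4.08×10²⁵ W.
S = L/(4πd²) = 451 W m⁻².
Energy balance: absorbed = emitted ⇒ πR²·S(1−A) = 4πR²·σT_eq⁴, so T_eq⁴ = S(1−A)/(4σ).
T_eq = [451 × 0.37 / (4 × 5.67×10⁻⁸)]^(1/4) = (7.35×10⁸)^(1/4) = 165 K.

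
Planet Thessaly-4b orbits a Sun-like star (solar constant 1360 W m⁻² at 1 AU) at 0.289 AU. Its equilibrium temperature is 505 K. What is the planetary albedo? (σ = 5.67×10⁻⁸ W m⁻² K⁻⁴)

A ≈ 0.09

Flux at 0.289 AU: S = 1360/0.289² = 1.63×10⁴ W m⁻².
From T_eq⁴ = S(1−A)/(4σ): 1−A = 4σT_eq⁴/S.
1−A = 4 × 5.67×10⁻⁸ × (505)⁴ / 1.63×10⁴ = 0.906.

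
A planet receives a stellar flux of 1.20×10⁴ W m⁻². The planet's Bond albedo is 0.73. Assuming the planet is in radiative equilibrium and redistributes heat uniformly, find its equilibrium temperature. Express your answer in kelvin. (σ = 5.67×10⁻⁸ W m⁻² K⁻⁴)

T_eq ≈ 346 K

Energy balance: absorbed = emitted ⇒ πR²·S(1−A) = 4πR²·σT_eq⁴, so T_eq⁴ = S(1−A)/(4σ).
T_eq = [1.20×10⁴ × 0.27 / (4 × 5.67×10⁻⁸)]^(1/4) = (1.43×10¹⁰)^(1/4) = 346 K.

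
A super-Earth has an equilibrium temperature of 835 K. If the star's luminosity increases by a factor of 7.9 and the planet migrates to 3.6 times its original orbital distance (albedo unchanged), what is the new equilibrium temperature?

T_eq ≈ 738 K

T_eq ∝ L^(1/4) · d^(−1/2).
T′ = 835 × 7.9^(1/4) / 3.6^(1/2) = 738 K.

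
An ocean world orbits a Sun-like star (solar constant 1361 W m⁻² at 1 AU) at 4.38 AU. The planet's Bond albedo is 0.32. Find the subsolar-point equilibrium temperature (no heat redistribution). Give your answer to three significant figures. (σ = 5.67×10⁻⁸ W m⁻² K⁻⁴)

T_ss ≈ 171 K

Flux at 4.38 AU: S = 1361/4.38² = 70.9 W m⁻².
At the subsolar point the surface absorbs S(1−A) and emits σT⁴ per unit area — no factor of 4, since only the local patch is in balance.
T = [70.9 × 0.68 / 5.67×10⁻⁸]^(1/4) = (8.51×10⁸)^(1/4) = 171 K.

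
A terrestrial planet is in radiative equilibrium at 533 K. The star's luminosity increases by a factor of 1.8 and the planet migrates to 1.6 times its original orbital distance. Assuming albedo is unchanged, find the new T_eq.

T_eq ≈ 488 K

T_eq ∝ L^(1/4) · d^(−1/2).
T′ = 533 × 1.8^(1/4) / 1.6^(1/2) = 488 K.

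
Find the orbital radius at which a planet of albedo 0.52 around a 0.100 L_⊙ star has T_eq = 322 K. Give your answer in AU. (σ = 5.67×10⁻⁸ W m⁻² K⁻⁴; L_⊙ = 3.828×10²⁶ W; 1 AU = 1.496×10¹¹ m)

d ≈ 0.164 AU

L = 0.100 × 3.828×10²⁶ = 3.83×10²⁵ W.
From T_eq⁴ = L(1−A)/(16πσd²): d = √[L(1−A)/(16πσT_eq⁴)].
d = √[3.83×10²⁵ × 0.48 / (16π × 5.67×10⁻⁸ × (322)⁴)] = 2.45×10¹⁰ m = 0.164 AU.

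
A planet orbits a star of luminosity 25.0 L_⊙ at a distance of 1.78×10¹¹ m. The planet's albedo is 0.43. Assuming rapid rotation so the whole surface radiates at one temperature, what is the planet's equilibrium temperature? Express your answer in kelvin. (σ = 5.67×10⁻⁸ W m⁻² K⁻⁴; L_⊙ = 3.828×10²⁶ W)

T_eq ≈ 496 K

L = 25.0 × 3.828×10²⁶ = 9.57×10²⁷ W.
Flux: S = L/(4πd²) = 9.57×10²⁷/(4π×(1.78×10¹¹)²) = 2.40×10⁴ W m⁻².
Energy balance: absorbed = emitted ⇒ πR²·S(1−A) = 4πR²·σT_eq⁴, so T_eq⁴ = S(1−A)/(4σ).
T_eq = [2.40×10⁴ × 0.57 / (4 × 5.67×10⁻⁸)]^(1/4) = (6.04×10¹⁰)^(1/4) = 496 K.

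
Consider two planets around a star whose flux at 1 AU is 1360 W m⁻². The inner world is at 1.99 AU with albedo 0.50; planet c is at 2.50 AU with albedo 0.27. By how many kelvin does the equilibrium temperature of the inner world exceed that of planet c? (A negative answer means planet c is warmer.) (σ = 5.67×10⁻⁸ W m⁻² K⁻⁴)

T_eq = [S₀(1−A)/(4σd²)]^(1/4), so T ∝ (1−A)^(1/4) / √d.
T₁ = [1360×0.50/(4×5.67×10⁻⁸×1.99²)]^(1/4) = 165.88 K.
T₂ = [1360×0.73/(4×5.67×10⁻⁸×2.50²)]^(1/4) = 162.68 K.

ΔT ≈ 3.2 K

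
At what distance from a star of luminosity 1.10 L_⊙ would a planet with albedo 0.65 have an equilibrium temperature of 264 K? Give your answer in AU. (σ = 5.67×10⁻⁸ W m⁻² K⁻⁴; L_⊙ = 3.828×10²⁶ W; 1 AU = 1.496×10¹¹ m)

L = 1.10 × 3.828×10²⁶ = 4.21×10²⁶ W.
From T_eq⁴ = L(1−A)/(16πσd²): d = √[L(1−A)/(16πσT_eq⁴)].
d = √[4.21×10²⁶ × 0.35 / (16π × 5.67×10⁻⁸ × (264)⁴)] = 1.03×10¹¹ m = 0.690 AU.

d ≈ 0.690 AU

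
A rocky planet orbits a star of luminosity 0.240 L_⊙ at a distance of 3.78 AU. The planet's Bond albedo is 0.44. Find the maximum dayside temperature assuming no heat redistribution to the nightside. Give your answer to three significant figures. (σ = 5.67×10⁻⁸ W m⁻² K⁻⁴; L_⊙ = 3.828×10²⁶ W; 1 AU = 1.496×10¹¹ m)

d = 3.78 AU = 5.65×10¹¹ m.
L = 0.240 × 3.828×10²⁶ = 9.19×10²⁵ W.
Flux: S = L/(4πd²) = 9.19×10²⁵/(4π×(5.65×10¹¹)²) = 22.9 W m⁻².
With no redistribution each surface element balances locally: S(1−A) = σT⁴.
T = [22.9 × 0.56 / 5.67×10⁻⁸]^(1/4) = (2.26×10⁸)^(1/4) = 123 K.

T_ss ≈ 123 K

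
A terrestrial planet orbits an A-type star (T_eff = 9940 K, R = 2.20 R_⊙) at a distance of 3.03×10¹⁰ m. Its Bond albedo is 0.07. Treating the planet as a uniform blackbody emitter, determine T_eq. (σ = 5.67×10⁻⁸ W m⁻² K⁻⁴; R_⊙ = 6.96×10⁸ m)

T_eq ≈ 1550 K

R_⋆ = 2.20 × 6.96×10⁸ = 1.53×10⁹ m.
L = 4πR_⋆²σT_⋆⁴ = 4π(1.53×10⁹)² × 5.67×10⁻⁸ × (9940)⁴ = 1.63×10²⁸ W.
S = L/(4πd²) = 1.41×10⁶ W m⁻².
Energy balance: absorbed = emitted ⇒ πR²·S(1−A) = 4πR²·σT_eq⁴, so T_eq⁴ = S(1−A)/(4σ).
T_eq = [1.41×10⁶ × 0.93 / (4 × 5.67×10⁻⁸)]^(1/4) = (5.80×10¹²)^(1/4) = 1550 K.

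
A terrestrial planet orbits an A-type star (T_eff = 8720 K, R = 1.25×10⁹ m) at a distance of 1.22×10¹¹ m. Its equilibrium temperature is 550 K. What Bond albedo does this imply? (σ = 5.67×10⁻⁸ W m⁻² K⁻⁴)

A ≈ 0.40

L = 4πR_⋆²σT_⋆⁴ = 4π(1.25×10⁹)² × 5.67×10⁻⁸ × (8720)⁴ = 6.44×10²⁷ W.
S = L/(4πd²) = 3.44×10⁴ W m⁻².
From T_eq⁴ = S(1−A)/(4σ): 1−A = 4σT_eq⁴/S.
1−A = 4 × 5.67×10⁻⁸ × (550)⁴ / 3.44×10⁴ = 0.603.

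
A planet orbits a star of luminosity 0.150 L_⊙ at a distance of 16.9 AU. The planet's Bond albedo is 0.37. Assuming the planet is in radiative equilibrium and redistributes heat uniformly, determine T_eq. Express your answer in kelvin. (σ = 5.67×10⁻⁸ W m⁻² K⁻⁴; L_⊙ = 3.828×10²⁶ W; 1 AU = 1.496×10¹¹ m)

d = 16.9 AU = 2.53×10¹² m.
L = 0.150 × 3.828×10²⁶ = 5.74×10²⁵ W.
Flux: S = L/(4πd²) = 5.74×10²⁵/(4π×(2.53×10¹²)²) = 0.715 W m⁻².
Energy balance: absorbed = emitted ⇒ πR²·S(1−A) = 4πR²·σT_eq⁴, so T_eq⁴ = S(1−A)/(4σ).
T_eq = [0.715 × 0.63 / (4 × 5.67×10⁻⁸)]^(1/4) = (1.99×10⁶)^(1/4) = 37.5 K.

T_eq ≈ 37.5 K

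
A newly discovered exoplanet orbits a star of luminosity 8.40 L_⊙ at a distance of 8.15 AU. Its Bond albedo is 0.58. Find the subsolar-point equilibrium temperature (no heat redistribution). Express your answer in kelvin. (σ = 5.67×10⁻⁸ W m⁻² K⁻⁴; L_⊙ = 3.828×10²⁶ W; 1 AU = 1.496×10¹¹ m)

T_ss ≈ 189 K

d = 8.15 AU = 1.22×10¹² m.
L = 8.40 × 3.828×10²⁶ = 3.22×10²⁷ W.
Flux: S = L/(4πd²) = 3.22×10²⁷/(4π×(1.22×10¹²)²) = 172 W m⁻².
At the subsolar point the surface absorbs S(1−A) and emits σT⁴ per unit area — no factor of 4, since only the local patch is in balance.
T = [172 × 0.42 / 5.67×10⁻⁸]^(1/4) = (1.28×10⁹)^(1/4) = 189 K.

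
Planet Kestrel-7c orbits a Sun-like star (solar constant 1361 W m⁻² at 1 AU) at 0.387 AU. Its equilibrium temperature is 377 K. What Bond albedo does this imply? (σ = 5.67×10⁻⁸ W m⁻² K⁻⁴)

Flux at 0.387 AU: S = 1361/0.387² = 9090 W m⁻².
From T_eq⁴ = S(1−A)/(4σ): 1−A = 4σT_eq⁴/S.
1−A = 4 × 5.67×10⁻⁸ × (377)⁴ / 9090 = 0.504.

A ≈ 0.50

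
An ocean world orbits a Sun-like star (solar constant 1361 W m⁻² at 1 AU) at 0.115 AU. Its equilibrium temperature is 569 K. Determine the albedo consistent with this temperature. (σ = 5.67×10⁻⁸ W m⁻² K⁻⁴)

Flux at 0.115 AU: S = 1361/0.115² = 1.03×10⁵ W m⁻².
From T_eq⁴ = S(1−A)/(4σ): 1−A = 4σT_eq⁴/S.
1−A = 4 × 5.67×10⁻⁸ × (569)⁴ / 1.03×10⁵ = 0.231.

A ≈ 0.77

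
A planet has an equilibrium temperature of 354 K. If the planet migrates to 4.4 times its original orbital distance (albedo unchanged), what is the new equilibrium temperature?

T_eq ≈ 169 K

T_eq ∝ L^(1/4) · d^(−1/2).
T′ = 354 / 4.4^(1/2) = 169 K.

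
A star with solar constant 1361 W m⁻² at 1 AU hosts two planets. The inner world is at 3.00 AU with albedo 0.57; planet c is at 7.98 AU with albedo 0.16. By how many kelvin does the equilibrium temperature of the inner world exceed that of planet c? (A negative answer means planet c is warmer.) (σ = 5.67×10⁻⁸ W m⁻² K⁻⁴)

T_eq = [S₀(1−A)/(4σd²)]^(1/4), so T ∝ (1−A)^(1/4) / √d.
T₁ = [1361×0.43/(4×5.67×10⁻⁸×3.00²)]^(1/4) = 130.12 K.
T₂ = [1361×0.84/(4×5.67×10⁻⁸×7.98²)]^(1/4) = 94.32 K.

ΔT ≈ 35.8 K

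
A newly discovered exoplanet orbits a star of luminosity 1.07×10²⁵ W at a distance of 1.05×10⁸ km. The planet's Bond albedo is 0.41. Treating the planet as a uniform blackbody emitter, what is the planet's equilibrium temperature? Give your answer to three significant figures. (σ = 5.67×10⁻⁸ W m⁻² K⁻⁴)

T_eq ≈ 119 K

d = 1.05×10⁸ km = 1.05×10¹¹ m.
Flux: S = L/(4πd²) = 1.07×10²⁵/(4π×(1.05×10¹¹)²) = 77.2 W m⁻².
Energy balance: absorbed = emitted ⇒ πR²·S(1−A) = 4πR²·σT_eq⁴, so T_eq⁴ = S(1−A)/(4σ).
T_eq = [77.2 × 0.59 / (4 × 5.67×10⁻⁸)]^(1/4) = (2.01×10⁸)^(1/4) = 119 K.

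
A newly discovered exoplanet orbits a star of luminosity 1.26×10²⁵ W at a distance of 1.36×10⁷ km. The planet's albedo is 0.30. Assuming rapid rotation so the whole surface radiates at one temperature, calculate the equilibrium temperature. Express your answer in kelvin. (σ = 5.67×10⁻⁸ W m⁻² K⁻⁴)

d = 1.36×10⁷ km = 1.36×10¹⁰ m.
Flux: S = L/(4πd²) = 1.26×10²⁵/(4π×(1.36×10¹⁰)²) = 5420 W m⁻².
Energy balance: absorbed = emitted ⇒ πR²·S(1−A) = 4πR²·σT_eq⁴, so T_eq⁴ = S(1−A)/(4σ).
T_eq = [5420 × 0.70 / (4 × 5.67×10⁻⁸)]^(1/4) = (1.67×10¹⁰)^(1/4) = 360 K.

T_eq ≈ 360 K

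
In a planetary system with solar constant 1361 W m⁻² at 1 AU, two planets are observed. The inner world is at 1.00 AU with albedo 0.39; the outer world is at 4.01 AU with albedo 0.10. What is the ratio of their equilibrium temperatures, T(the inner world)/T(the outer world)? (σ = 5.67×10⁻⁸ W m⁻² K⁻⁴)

T_eq = [S₀(1−A)/(4σd²)]^(1/4), so T ∝ (1−A)^(1/4) / √d.
T₁ = [1361×0.61/(4×5.67×10⁻⁸×1.00²)]^(1/4) = 245.97 K.
T₂ = [1361×0.90/(4×5.67×10⁻⁸×4.01²)]^(1/4) = 135.38 K.

T₁/T₂ ≈ 1.817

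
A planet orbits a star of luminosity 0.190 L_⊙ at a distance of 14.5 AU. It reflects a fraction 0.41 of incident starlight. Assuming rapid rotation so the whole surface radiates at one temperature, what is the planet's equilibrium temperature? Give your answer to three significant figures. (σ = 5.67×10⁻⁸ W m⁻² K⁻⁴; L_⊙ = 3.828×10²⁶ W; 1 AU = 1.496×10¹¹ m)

T_eq ≈ 42.3 K

d = 14.5 AU = 2.17×10¹² m.
L = 0.190 × 3.828×10²⁶ = 7.27×10²⁵ W.
Flux: S = L/(4πd²) = 7.27×10²⁵/(4π×(2.17×10¹²)²) = 1.23 W m⁻².
Energy balance: absorbed = emitted ⇒ πR²·S(1−A) = 4πR²·σT_eq⁴, so T_eq⁴ = S(1−A)/(4σ).
T_eq = [1.23 × 0.59 / (4 × 5.67×10⁻⁸)]^(1/4) = (3.20×10⁶)^(1/4) = 42.3 K.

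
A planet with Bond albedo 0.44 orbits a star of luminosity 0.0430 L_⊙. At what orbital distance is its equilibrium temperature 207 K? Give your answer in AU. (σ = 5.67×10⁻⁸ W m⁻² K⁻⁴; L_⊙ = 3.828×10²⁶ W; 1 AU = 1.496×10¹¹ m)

L = 0.0430 × 3.828×10²⁶ = 1.65×10²⁵ W.
From T_eq⁴ = L(1−A)/(16πσd²): d = √[L(1−A)/(16πσT_eq⁴)].
d = √[1.65×10²⁵ × 0.56 / (16π × 5.67×10⁻⁸ × (207)⁴)] = 4.20×10¹⁰ m = 0.281 AU.

d ≈ 0.281 AU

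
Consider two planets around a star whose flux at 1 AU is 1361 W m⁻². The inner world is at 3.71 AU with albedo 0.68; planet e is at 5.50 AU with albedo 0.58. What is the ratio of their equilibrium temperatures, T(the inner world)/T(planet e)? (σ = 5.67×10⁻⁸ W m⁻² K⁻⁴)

T_eq = [S₀(1−A)/(4σd²)]^(1/4), so T ∝ (1−A)^(1/4) / √d.
T₁ = [1361×0.32/(4×5.67×10⁻⁸×3.71²)]^(1/4) = 108.68 K.
T₂ = [1361×0.42/(4×5.67×10⁻⁸×5.50²)]^(1/4) = 95.54 K.

T₁/T₂ ≈ 1.138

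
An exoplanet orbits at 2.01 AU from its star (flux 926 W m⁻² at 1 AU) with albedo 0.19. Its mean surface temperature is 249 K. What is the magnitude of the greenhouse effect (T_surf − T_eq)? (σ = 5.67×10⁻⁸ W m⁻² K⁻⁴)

S = 926/2.01² = 229.2 W m⁻².
T_eq = [S(1−A)/(4σ)]^(1/4) = [229.2×0.81/(4×5.67×10⁻⁸)]^(1/4) = 169.1 K.
ΔT = T_surf − T_eq = 249 − 169.1.

ΔT ≈ 79.9 K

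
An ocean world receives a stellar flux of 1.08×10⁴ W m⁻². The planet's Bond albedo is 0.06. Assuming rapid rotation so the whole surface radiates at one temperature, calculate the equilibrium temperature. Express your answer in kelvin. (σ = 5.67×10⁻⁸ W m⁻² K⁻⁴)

T_eq ≈ 460 K

Energy balance: absorbed = emitted ⇒ πR²·S(1−A) = 4πR²·σT_eq⁴, so T_eq⁴ = S(1−A)/(4σ).
T_eq = [1.08×10⁴ × 0.94 / (4 × 5.67×10⁻⁸)]^(1/4) = (4.48×10¹⁰)^(1/4) = 460 K.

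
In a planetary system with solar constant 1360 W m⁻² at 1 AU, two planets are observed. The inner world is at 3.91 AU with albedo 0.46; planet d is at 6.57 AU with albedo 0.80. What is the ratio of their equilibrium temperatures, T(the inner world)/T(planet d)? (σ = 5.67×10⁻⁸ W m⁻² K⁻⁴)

T_eq = [S₀(1−A)/(4σd²)]^(1/4), so T ∝ (1−A)^(1/4) / √d.
T₁ = [1360×0.54/(4×5.67×10⁻⁸×3.91²)]^(1/4) = 120.64 K.
T₂ = [1360×0.20/(4×5.67×10⁻⁸×6.57²)]^(1/4) = 72.60 K.

T₁/T₂ ≈ 1.662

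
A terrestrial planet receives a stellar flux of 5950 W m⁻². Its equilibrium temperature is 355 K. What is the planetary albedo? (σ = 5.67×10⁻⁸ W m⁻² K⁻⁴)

From T_eq⁴ = S(1−A)/(4σ): 1−A = 4σT_eq⁴/S.
1−A = 4 × 5.67×10⁻⁸ × (355)⁴ / 5950 = 0.605.

A ≈ 0.39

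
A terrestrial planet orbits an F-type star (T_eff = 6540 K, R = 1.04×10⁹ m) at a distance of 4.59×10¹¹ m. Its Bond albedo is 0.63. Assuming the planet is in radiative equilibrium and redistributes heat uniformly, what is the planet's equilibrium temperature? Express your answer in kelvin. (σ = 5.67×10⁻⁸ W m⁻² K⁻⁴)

T_eq ≈ 172 K

L = 4πR_⋆²σT_⋆⁴ = 4π(1.04×10⁹)² × 5.67×10⁻⁸ × (6540)⁴ = 1.41×10²⁷ W.
S = L/(4πd²) = 533 W m⁻².
Energy balance: absorbed = emitted ⇒ πR²·S(1−A) = 4πR²·σT_eq⁴, so T_eq⁴ = S(1−A)/(4σ).
T_eq = [533 × 0.37 / (4 × 5.67×10⁻⁸)]^(1/4) = (8.69×10⁸)^(1/4) = 172 K.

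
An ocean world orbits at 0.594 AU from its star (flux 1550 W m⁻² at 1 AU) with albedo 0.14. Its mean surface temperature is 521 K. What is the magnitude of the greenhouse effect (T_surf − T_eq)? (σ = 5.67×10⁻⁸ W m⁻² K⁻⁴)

S = 1550/0.594² = 4393 W m⁻².
T_eq = [S(1−A)/(4σ)]^(1/4) = [4393×0.86/(4×5.67×10⁻⁸)]^(1/4) = 359.3 K.
ΔT = T_surf − T_eq = 521 − 359.3.

ΔT ≈ 161.7 K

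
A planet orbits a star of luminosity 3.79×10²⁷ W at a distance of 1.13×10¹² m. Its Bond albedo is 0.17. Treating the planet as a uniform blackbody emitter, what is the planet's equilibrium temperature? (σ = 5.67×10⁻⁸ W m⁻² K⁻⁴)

Flux: S = L/(4πd²) = 3.79×10²⁷/(4π×(1.13×10¹²)²) = 236 W m⁻².
Energy balance: absorbed = emitted ⇒ πR²·S(1−A) = 4πR²·σT_eq⁴, so T_eq⁴ = S(1−A)/(4σ).
T_eq = [236 × 0.83 / (4 × 5.67×10⁻⁸)]^(1/4) = (8.64×10⁸)^(1/4) = 171 K.

T_eq ≈ 171 K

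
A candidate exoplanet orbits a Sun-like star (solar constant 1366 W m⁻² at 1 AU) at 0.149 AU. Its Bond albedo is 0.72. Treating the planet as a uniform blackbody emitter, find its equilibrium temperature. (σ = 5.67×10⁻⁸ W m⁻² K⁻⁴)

T_eq ≈ 525 K

Flux at 0.149 AU: S = 1366/0.149² = 6.15×10⁴ W m⁻².
Energy balance: absorbed = emitted ⇒ πR²·S(1−A) = 4πR²·σT_eq⁴, so T_eq⁴ = S(1−A)/(4σ).
T_eq = [6.15×10⁴ × 0.28 / (4 × 5.67×10⁻⁸)]^(1/4) = (7.60×10¹⁰)^(1/4) = 525 K.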